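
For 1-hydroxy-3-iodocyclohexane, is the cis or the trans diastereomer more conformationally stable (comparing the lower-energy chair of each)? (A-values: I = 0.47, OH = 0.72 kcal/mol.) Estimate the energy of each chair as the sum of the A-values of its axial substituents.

cis

At 1,3 positions (parity same): cis → (e,e or a,a); trans → (a,e or e,a).
Best chair for cis: E = 0.00 kcal/mol; best chair for trans: E = 0.47 kcal/mol.
The cis isomer is lower by 0.47 kcal/mol.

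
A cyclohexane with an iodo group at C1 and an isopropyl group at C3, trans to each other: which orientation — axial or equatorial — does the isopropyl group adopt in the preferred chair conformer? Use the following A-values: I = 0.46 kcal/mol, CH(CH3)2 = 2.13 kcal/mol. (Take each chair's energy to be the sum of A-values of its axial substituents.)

C1 and C3 have the same parity, so for the trans isomer the two substituents are one axial and one equatorial in each chair.
Chair I (iodo axial, isopropyl equatorial): E = 0.46 kcal/mol.
Chair II (iodo equatorial, isopropyl axial): E = 2.13 kcal/mol.
Chair I is the more stable (lower-energy) conformer, and in that chair the isopropyl group is equatorial.

equatorial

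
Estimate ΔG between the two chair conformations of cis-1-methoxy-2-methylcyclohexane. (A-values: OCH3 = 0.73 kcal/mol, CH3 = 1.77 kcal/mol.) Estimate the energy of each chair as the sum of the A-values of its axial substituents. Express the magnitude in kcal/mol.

C1 and C2 have opposite parity, so for the cis isomer the two substituents are one axial and one equatorial in each chair.
Chair I (methoxy axial, methyl equatorial): E = 0.73 kcal/mol.
Chair II (methoxy equatorial, methyl axial): E = 1.77 kcal/mol.
ΔE = 1.77 − 0.73 = 1.04 kcal/mol; chair I is more stable.

1.04 kcal/mol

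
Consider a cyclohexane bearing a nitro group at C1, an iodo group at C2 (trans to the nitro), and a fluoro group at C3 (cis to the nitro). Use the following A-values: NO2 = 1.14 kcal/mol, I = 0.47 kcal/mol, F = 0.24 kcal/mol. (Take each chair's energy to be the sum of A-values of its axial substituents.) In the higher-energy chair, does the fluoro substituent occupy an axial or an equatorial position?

axial

Chair I (nitro axial, iodo axial, fluoro axial): E = 1.85 kcal/mol.
Chair II (nitro equatorial, iodo equatorial, fluoro equatorial): E = 0.00 kcal/mol.
Chair I is the less stable (higher-energy) conformer, and in that chair the fluoro group is axial.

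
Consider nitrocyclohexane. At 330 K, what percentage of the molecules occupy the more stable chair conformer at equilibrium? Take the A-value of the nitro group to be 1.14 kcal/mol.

85.1%

One chair has the nitro group axial (E = 1.14 kcal/mol) and the other has it equatorial (E = 0).
ΔG = 1.14 kcal/mol between the two chairs.
K = exp(ΔG/RT) with R = 1.987×10⁻³ kcal mol⁻¹ K⁻¹ and T = 330 K gives K ≈ 5.69.
Fraction in the lower-energy chair = K/(K+1) = 85.1%.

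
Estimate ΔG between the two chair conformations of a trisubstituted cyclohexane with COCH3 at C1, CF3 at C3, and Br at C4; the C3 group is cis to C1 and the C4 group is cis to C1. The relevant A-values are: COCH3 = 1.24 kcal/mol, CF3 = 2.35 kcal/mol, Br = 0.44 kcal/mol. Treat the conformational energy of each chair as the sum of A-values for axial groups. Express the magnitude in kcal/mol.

3.15 kcal/mol

Chair I (acetyl axial, trifluoromethyl axial, bromo equatorial): E = 3.59 kcal/mol.
Chair II (acetyl equatorial, trifluoromethyl equatorial, bromo axial): E = 0.44 kcal/mol.
ΔE = 3.59 − 0.44 = 3.15 kcal/mol; chair II is more stable.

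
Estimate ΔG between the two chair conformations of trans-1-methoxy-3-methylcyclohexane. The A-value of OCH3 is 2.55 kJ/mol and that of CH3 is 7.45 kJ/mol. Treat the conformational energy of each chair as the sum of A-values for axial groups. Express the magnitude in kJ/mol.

4.90 kJ/mol

C1 and C3 have the same parity, so for the trans isomer the two substituents are one axial and one equatorial in each chair.
Chair I (methoxy axial, methyl equatorial): E = 2.55 kJ/mol.
Chair II (methoxy equatorial, methyl axial): E = 7.45 kJ/mol.
ΔE = 7.45 − 2.55 = 4.90 kJ/mol; chair I is more stable.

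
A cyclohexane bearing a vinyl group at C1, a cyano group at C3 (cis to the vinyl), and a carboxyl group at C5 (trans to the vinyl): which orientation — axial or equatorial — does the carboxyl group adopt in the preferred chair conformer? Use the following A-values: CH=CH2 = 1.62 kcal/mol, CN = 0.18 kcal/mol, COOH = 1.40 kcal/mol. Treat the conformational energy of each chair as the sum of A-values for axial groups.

Chair I (vinyl axial, cyano axial, carboxyl equatorial): E = 1.80 kcal/mol.
Chair II (vinyl equatorial, cyano equatorial, carboxyl axial): E = 1.40 kcal/mol.
Chair II is the more stable (lower-energy) conformer, and in that chair the carboxyl group is axial.

axial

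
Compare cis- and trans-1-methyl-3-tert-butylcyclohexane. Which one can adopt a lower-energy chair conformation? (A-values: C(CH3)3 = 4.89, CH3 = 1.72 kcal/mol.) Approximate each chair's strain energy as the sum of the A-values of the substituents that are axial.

cis

At 1,3 positions (parity same): cis → (e,e or a,a); trans → (a,e or e,a).
Best chair for cis: E = 0.00 kcal/mol; best chair for trans: E = 1.72 kcal/mol.
The cis isomer is lower by 1.72 kcal/mol.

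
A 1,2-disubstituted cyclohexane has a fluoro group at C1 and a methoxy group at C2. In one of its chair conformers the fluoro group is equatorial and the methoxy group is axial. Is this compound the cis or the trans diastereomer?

C1 and C2 have opposite parity, so their axial bonds point in opposite directions.
With opposite-parity carbons, two substituents on the same face are one axial and one equatorial; opposite faces give both axial or both equatorial.
Here the groups are equatorial/axial → same face → cis.

cis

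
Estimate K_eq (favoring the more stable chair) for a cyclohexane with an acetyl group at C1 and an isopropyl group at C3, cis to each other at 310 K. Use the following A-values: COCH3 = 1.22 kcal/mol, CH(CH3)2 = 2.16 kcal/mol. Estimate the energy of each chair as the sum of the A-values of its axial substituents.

K ≈ 242

C1 and C3 have the same parity, so for the cis isomer the two substituents are e,e in one chair and a,a in the other.
Chair I (acetyl axial, isopropyl axial): E = 3.38 kcal/mol; chair II (acetyl equatorial, isopropyl equatorial): E = 0.00 kcal/mol.
ΔG = 3.38 kcal/mol between the two chairs.
K = exp(ΔG/RT) with R = 1.987×10⁻³ kcal mol⁻¹ K⁻¹ and T = 310 K gives K ≈ 242.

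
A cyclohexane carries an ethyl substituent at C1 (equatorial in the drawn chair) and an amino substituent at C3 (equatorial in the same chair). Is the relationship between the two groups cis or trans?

C1 and C3 have the same parity, so their axial bonds point in the same direction.
With same-parity carbons, two substituents on the same face are both axial or both equatorial; opposite faces give one of each.
Here the groups are equatorial/equatorial → same face → cis.

cis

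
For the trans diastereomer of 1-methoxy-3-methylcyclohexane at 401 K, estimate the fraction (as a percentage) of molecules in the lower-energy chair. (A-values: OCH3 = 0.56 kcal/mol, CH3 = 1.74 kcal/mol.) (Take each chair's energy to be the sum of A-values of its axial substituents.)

C1 and C3 have the same parity, so for the trans isomer the two substituents are one axial and one equatorial in each chair.
Chair I (methoxy axial, methyl equatorial): E = 0.56 kcal/mol; chair II (methoxy equatorial, methyl axial): E = 1.74 kcal/mol.
ΔG = 1.18 kcal/mol between the two chairs.
K = exp(ΔG/RT) with R = 1.987×10⁻³ kcal mol⁻¹ K⁻¹ and T = 401 K gives K ≈ 4.4.
Fraction in the lower-energy chair = K/(K+1) = 81.5%.

81.5%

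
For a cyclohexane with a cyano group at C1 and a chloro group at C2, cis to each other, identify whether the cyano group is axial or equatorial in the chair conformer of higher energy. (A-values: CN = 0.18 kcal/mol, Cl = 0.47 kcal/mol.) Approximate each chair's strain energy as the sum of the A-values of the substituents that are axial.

equatorial

C1 and C2 have opposite parity, so for the cis isomer the two substituents are one axial and one equatorial in each chair.
Chair I (cyano axial, chloro equatorial): E = 0.18 kcal/mol.
Chair II (cyano equatorial, chloro axial): E = 0.47 kcal/mol.
Chair II is the less stable (higher-energy) conformer, and in that chair the cyano group is equatorial.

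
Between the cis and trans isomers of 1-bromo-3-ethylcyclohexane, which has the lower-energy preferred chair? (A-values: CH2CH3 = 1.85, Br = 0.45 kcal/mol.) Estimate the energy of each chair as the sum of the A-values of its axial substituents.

At 1,3 positions (parity same): cis → (e,e or a,a); trans → (a,e or e,a).
Best chair for cis: E = 0.00 kcal/mol; best chair for trans: E = 0.45 kcal/mol.
The cis isomer is lower by 0.45 kcal/mol.

cis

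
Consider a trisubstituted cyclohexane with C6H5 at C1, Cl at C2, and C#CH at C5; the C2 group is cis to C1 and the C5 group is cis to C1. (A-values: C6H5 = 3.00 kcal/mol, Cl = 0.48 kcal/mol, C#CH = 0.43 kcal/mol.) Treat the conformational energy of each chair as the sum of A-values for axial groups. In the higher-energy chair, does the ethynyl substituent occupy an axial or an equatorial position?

axial

Chair I (phenyl axial, chloro equatorial, ethynyl axial): E = 3.43 kcal/mol.
Chair II (phenyl equatorial, chloro axial, ethynyl equatorial): E = 0.48 kcal/mol.
Chair I is the less stable (higher-energy) conformer, and in that chair the ethynyl group is axial.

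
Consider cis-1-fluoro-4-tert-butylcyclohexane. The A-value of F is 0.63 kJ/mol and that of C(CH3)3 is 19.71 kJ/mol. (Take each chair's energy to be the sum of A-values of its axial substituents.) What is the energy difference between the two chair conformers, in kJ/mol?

19.08 kJ/mol

C1 and C4 have opposite parity, so for the cis isomer the two substituents are one axial and one equatorial in each chair.
Chair I (fluoro axial, tert-butyl equatorial): E = 0.63 kJ/mol.
Chair II (fluoro equatorial, tert-butyl axial): E = 19.71 kJ/mol.
ΔE = 19.71 − 0.63 = 19.08 kJ/mol; chair I is more stable.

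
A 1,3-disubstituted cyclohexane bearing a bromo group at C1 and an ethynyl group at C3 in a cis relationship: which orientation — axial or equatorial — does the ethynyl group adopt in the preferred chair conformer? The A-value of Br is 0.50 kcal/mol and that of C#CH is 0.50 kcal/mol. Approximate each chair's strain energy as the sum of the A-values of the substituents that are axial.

equatorial

C1 and C3 have the same parity, so for the cis isomer the two substituents are e,e in one chair and a,a in the other.
Chair I (bromo axial, ethynyl axial): E = 1.00 kcal/mol.
Chair II (bromo equatorial, ethynyl equatorial): E = 0.00 kcal/mol.
Chair II is the more stable (lower-energy) conformer, and in that chair the ethynyl group is equatorial.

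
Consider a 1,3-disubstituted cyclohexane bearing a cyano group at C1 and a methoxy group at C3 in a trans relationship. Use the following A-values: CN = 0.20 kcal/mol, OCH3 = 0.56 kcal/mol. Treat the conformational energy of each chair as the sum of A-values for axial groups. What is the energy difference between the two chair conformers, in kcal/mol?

C1 and C3 have the same parity, so for the trans isomer the two substituents are one axial and one equatorial in each chair.
Chair I (cyano axial, methoxy equatorial): E = 0.20 kcal/mol.
Chair II (cyano equatorial, methoxy axial): E = 0.56 kcal/mol.
ΔE = 0.56 − 0.20 = 0.36 kcal/mol; chair I is more stable.

0.36 kcal/mol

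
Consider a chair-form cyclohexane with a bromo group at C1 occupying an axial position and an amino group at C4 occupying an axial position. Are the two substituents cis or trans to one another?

trans

C1 and C4 have opposite parity, so their axial bonds point in opposite directions.
With opposite-parity carbons, two substituents on the same face are one axial and one equatorial; opposite faces give both axial or both equatorial.
Here the groups are axial/axial → opposite face → trans.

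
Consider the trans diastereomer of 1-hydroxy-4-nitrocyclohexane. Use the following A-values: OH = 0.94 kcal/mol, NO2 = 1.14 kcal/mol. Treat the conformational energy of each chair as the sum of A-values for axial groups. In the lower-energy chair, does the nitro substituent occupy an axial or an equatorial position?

equatorial

C1 and C4 have opposite parity, so for the trans isomer the two substituents are e,e in one chair and a,a in the other.
Chair I (hydroxyl axial, nitro axial): E = 2.08 kcal/mol.
Chair II (hydroxyl equatorial, nitro equatorial): E = 0.00 kcal/mol.
Chair II is the more stable (lower-energy) conformer, and in that chair the nitro group is equatorial.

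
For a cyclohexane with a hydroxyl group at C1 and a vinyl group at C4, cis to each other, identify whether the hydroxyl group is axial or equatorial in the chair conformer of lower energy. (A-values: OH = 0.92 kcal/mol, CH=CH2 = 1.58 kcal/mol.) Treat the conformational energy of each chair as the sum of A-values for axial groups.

axial

C1 and C4 have opposite parity, so for the cis isomer the two substituents are one axial and one equatorial in each chair.
Chair I (hydroxyl axial, vinyl equatorial): E = 0.92 kcal/mol.
Chair II (hydroxyl equatorial, vinyl axial): E = 1.58 kcal/mol.
Chair I is the more stable (lower-energy) conformer, and in that chair the hydroxyl group is axial.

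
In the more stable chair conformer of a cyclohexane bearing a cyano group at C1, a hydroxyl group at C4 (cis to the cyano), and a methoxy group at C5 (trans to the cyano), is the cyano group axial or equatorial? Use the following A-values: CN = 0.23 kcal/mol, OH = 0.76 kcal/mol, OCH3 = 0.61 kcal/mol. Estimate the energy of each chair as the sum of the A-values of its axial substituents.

Chair I (cyano axial, hydroxyl equatorial, methoxy equatorial): E = 0.23 kcal/mol.
Chair II (cyano equatorial, hydroxyl axial, methoxy axial): E = 1.37 kcal/mol.
Chair I is the more stable (lower-energy) conformer, and in that chair the cyano group is axial.

axial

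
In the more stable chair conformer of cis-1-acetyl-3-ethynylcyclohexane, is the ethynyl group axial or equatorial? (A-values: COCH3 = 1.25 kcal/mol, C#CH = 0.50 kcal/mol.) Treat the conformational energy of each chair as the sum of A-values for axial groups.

equatorial

C1 and C3 have the same parity, so for the cis isomer the two substituents are e,e in one chair and a,a in the other.
Chair I (acetyl axial, ethynyl axial): E = 1.75 kcal/mol.
Chair II (acetyl equatorial, ethynyl equatorial): E = 0.00 kcal/mol.
Chair II is the more stable (lower-energy) conformer, and in that chair the ethynyl group is equatorial.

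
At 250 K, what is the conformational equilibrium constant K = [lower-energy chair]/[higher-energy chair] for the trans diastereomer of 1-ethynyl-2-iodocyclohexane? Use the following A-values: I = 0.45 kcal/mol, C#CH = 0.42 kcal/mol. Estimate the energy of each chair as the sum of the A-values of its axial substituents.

K ≈ 5.76

C1 and C2 have opposite parity, so for the trans isomer the two substituents are e,e in one chair and a,a in the other.
Chair I (iodo axial, ethynyl axial): E = 0.87 kcal/mol; chair II (iodo equatorial, ethynyl equatorial): E = 0.00 kcal/mol.
ΔG = 0.87 kcal/mol between the two chairs.
K = exp(ΔG/RT) with R = 1.987×10⁻³ kcal mol⁻¹ K⁻¹ and T = 250 K gives K ≈ 5.76.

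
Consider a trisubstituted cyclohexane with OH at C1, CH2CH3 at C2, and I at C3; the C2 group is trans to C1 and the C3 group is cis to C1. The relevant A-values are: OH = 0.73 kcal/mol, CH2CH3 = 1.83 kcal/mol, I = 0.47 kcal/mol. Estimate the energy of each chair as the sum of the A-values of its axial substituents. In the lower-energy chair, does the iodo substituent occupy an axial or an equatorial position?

equatorial

Chair I (hydroxyl axial, ethyl axial, iodo axial): E = 3.03 kcal/mol.
Chair II (hydroxyl equatorial, ethyl equatorial, iodo equatorial): E = 0.00 kcal/mol.
Chair II is the more stable (lower-energy) conformer, and in that chair the iodo group is equatorial.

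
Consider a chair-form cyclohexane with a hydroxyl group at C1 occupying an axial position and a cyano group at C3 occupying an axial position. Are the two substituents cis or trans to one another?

C1 and C3 have the same parity, so their axial bonds point in the same direction.
With same-parity carbons, two substituents on the same face are both axial or both equatorial; opposite faces give one of each.
Here the groups are axial/axial → same face → cis.

cis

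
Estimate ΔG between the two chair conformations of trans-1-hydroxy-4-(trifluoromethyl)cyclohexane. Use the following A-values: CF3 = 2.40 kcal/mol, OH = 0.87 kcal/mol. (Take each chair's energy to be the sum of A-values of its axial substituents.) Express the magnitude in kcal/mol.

3.27 kcal/mol

C1 and C4 have opposite parity, so for the trans isomer the two substituents are e,e in one chair and a,a in the other.
Chair I (trifluoromethyl axial, hydroxyl axial): E = 3.27 kcal/mol.
Chair II (trifluoromethyl equatorial, hydroxyl equatorial): E = 0.00 kcal/mol.
ΔE = 3.27 − 0.00 = 3.27 kcal/mol; chair II is more stable.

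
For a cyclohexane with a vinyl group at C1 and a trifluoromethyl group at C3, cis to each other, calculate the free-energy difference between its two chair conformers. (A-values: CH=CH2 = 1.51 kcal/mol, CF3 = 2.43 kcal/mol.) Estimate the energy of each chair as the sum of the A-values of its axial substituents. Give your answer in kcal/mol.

C1 and C3 have the same parity, so for the cis isomer the two substituents are e,e in one chair and a,a in the other.
Chair I (vinyl axial, trifluoromethyl axial): E = 3.94 kcal/mol.
Chair II (vinyl equatorial, trifluoromethyl equatorial): E = 0.00 kcal/mol.
ΔE = 3.94 − 0.00 = 3.94 kcal/mol; chair II is more stable.

3.94 kcal/mol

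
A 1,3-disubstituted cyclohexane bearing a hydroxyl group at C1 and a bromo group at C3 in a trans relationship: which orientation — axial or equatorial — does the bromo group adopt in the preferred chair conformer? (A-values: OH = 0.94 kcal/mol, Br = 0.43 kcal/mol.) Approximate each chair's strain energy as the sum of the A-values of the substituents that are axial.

C1 and C3 have the same parity, so for the trans isomer the two substituents are one axial and one equatorial in each chair.
Chair I (hydroxyl axial, bromo equatorial): E = 0.94 kcal/mol.
Chair II (hydroxyl equatorial, bromo axial): E = 0.43 kcal/mol.
Chair II is the more stable (lower-energy) conformer, and in that chair the bromo group is axial.

axial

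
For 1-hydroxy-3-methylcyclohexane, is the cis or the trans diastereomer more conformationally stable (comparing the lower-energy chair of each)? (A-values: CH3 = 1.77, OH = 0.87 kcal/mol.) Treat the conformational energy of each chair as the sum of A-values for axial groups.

cis

At 1,3 positions (parity same): cis → (e,e or a,a); trans → (a,e or e,a).
Best chair for cis: E = 0.00 kcal/mol; best chair for trans: E = 0.87 kcal/mol.
The cis isomer is lower by 0.87 kcal/mol.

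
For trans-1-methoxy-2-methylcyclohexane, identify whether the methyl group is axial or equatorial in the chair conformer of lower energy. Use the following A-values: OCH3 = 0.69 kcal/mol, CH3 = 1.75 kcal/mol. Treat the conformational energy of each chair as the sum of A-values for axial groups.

C1 and C2 have opposite parity, so for the trans isomer the two substituents are e,e in one chair and a,a in the other.
Chair I (methoxy axial, methyl axial): E = 2.44 kcal/mol.
Chair II (methoxy equatorial, methyl equatorial): E = 0.00 kcal/mol.
Chair II is the more stable (lower-energy) conformer, and in that chair the methyl group is equatorial.

equatorial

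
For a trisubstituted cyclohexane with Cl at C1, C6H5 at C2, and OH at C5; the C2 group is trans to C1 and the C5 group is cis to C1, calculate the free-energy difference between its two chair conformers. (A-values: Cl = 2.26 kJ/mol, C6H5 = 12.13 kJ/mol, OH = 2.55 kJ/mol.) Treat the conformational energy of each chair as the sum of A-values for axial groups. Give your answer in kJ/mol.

Chair I (chloro axial, phenyl axial, hydroxyl axial): E = 16.94 kJ/mol.
Chair II (chloro equatorial, phenyl equatorial, hydroxyl equatorial): E = 0.00 kJ/mol.
ΔE = 16.94 − 0.00 = 16.94 kJ/mol; chair II is more stable.

16.94 kJ/mol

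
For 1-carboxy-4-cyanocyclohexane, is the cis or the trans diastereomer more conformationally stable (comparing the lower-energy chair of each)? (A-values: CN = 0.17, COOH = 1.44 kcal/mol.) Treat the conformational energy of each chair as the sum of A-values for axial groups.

trans

At 1,4 positions (parity opposite): cis → (a,e or e,a); trans → (e,e or a,a).
Best chair for cis: E = 0.17 kcal/mol; best chair for trans: E = 0.00 kcal/mol.
The trans isomer is lower by 0.17 kcal/mol.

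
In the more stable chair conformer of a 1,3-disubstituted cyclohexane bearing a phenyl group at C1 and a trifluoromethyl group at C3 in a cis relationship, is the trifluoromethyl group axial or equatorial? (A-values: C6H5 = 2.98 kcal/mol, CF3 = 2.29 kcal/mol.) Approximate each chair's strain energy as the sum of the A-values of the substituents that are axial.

C1 and C3 have the same parity, so for the cis isomer the two substituents are e,e in one chair and a,a in the other.
Chair I (phenyl axial, trifluoromethyl axial): E = 5.27 kcal/mol.
Chair II (phenyl equatorial, trifluoromethyl equatorial): E = 0.00 kcal/mol.
Chair II is the more stable (lower-energy) conformer, and in that chair the trifluoromethyl group is equatorial.

equatorial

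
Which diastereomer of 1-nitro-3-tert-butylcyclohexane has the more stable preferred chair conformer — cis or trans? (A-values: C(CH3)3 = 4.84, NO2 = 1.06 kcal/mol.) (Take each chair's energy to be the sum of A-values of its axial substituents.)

At 1,3 positions (parity same): cis → (e,e or a,a); trans → (a,e or e,a).
Best chair for cis: E = 0.00 kcal/mol; best chair for trans: E = 1.06 kcal/mol.
The cis isomer is lower by 1.06 kcal/mol.

cis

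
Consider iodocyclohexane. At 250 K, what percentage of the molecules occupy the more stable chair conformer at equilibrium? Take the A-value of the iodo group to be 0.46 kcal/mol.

71.6%

One chair has the iodo group axial (E = 0.46 kcal/mol) and the other has it equatorial (E = 0).
ΔG = 0.46 kcal/mol between the two chairs.
K = exp(ΔG/RT) with R = 1.987×10⁻³ kcal mol⁻¹ K⁻¹ and T = 250 K gives K ≈ 2.52.
Fraction in the lower-energy chair = K/(K+1) = 71.6%.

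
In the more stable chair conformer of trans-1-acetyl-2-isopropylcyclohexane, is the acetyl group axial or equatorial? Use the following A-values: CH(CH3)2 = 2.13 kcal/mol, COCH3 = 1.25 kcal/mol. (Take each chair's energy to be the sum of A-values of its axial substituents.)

equatorial

C1 and C2 have opposite parity, so for the trans isomer the two substituents are e,e in one chair and a,a in the other.
Chair I (isopropyl axial, acetyl axial): E = 3.38 kcal/mol.
Chair II (isopropyl equatorial, acetyl equatorial): E = 0.00 kcal/mol.
Chair II is the more stable (lower-energy) conformer, and in that chair the acetyl group is equatorial.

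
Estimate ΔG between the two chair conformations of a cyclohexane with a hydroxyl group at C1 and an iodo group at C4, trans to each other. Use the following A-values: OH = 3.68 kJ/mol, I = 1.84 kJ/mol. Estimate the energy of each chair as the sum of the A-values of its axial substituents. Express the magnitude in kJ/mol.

C1 and C4 have opposite parity, so for the trans isomer the two substituents are e,e in one chair and a,a in the other.
Chair I (hydroxyl axial, iodo axial): E = 5.52 kJ/mol.
Chair II (hydroxyl equatorial, iodo equatorial): E = 0.00 kJ/mol.
ΔE = 5.52 − 0.00 = 5.52 kJ/mol; chair II is more stable.

5.52 kJ/mol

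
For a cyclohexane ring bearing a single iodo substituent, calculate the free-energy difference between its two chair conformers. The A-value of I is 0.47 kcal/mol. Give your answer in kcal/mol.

A monosubstituted cyclohexane has one chair with the iodo group axial (E = A = 0.47 kcal/mol) and one with it equatorial (E = 0).
ΔE = 0.47 − 0 = 0.47 kcal/mol.

0.47 kcal/mol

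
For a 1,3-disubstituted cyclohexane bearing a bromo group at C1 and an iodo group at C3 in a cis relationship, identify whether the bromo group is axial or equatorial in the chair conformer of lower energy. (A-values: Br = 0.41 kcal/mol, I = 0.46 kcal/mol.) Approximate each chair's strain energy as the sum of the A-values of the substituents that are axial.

C1 and C3 have the same parity, so for the cis isomer the two substituents are e,e in one chair and a,a in the other.
Chair I (bromo axial, iodo axial): E = 0.87 kcal/mol.
Chair II (bromo equatorial, iodo equatorial): E = 0.00 kcal/mol.
Chair II is the more stable (lower-energy) conformer, and in that chair the bromo group is equatorial.

equatorial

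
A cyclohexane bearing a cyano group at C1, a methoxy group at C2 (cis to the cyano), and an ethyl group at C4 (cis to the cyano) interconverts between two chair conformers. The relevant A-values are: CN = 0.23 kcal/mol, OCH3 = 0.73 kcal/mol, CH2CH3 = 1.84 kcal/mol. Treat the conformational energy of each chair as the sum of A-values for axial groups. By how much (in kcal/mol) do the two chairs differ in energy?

Chair I (cyano axial, methoxy equatorial, ethyl equatorial): E = 0.23 kcal/mol.
Chair II (cyano equatorial, methoxy axial, ethyl axial): E = 2.57 kcal/mol.
ΔE = 2.57 − 0.23 = 2.34 kcal/mol; chair I is more stable.

2.34 kcal/mol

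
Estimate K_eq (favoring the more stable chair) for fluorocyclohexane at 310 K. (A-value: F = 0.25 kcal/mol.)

One chair has the fluoro group axial (E = 0.25 kcal/mol) and the other has it equatorial (E = 0).
ΔG = 0.25 kcal/mol between the two chairs.
K = exp(ΔG/RT) with R = 1.987×10⁻³ kcal mol⁻¹ K⁻¹ and T = 310 K gives K ≈ 1.5.

K ≈ 1.50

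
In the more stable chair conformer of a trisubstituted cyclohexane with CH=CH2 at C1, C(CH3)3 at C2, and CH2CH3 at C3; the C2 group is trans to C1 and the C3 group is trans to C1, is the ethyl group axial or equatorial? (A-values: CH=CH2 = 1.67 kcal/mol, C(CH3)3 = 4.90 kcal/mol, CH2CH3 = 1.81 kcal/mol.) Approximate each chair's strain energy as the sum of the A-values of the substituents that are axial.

axial

Chair I (vinyl axial, tert-butyl axial, ethyl equatorial): E = 6.57 kcal/mol.
Chair II (vinyl equatorial, tert-butyl equatorial, ethyl axial): E = 1.81 kcal/mol.
Chair II is the more stable (lower-energy) conformer, and in that chair the ethyl group is axial.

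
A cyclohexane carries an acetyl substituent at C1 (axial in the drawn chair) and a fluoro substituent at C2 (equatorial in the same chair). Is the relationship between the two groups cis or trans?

cis

C1 and C2 have opposite parity, so their axial bonds point in opposite directions.
With opposite-parity carbons, two substituents on the same face are one axial and one equatorial; opposite faces give both axial or both equatorial.
Here the groups are axial/equatorial → same face → cis.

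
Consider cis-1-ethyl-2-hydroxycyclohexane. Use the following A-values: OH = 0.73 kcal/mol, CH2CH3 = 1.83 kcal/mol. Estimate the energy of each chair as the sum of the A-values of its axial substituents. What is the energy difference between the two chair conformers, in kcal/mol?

1.10 kcal/mol

C1 and C2 have opposite parity, so for the cis isomer the two substituents are one axial and one equatorial in each chair.
Chair I (hydroxyl axial, ethyl equatorial): E = 0.73 kcal/mol.
Chair II (hydroxyl equatorial, ethyl axial): E = 1.83 kcal/mol.
ΔE = 1.83 − 0.73 = 1.10 kcal/mol; chair I is more stable.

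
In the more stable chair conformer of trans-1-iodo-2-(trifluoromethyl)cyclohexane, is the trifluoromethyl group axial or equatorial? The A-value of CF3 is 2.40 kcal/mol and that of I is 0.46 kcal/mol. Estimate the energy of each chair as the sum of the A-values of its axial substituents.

equatorial

C1 and C2 have opposite parity, so for the trans isomer the two substituents are e,e in one chair and a,a in the other.
Chair I (trifluoromethyl axial, iodo axial): E = 2.86 kcal/mol.
Chair II (trifluoromethyl equatorial, iodo equatorial): E = 0.00 kcal/mol.
Chair II is the more stable (lower-energy) conformer, and in that chair the trifluoromethyl group is equatorial.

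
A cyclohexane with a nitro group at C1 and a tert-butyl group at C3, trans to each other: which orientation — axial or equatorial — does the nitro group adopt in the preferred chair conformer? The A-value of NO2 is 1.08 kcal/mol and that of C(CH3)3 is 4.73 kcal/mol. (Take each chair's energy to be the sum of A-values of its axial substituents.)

C1 and C3 have the same parity, so for the trans isomer the two substituents are one axial and one equatorial in each chair.
Chair I (nitro axial, tert-butyl equatorial): E = 1.08 kcal/mol.
Chair II (nitro equatorial, tert-butyl axial): E = 4.73 kcal/mol.
Chair I is the more stable (lower-energy) conformer, and in that chair the nitro group is axial.

axial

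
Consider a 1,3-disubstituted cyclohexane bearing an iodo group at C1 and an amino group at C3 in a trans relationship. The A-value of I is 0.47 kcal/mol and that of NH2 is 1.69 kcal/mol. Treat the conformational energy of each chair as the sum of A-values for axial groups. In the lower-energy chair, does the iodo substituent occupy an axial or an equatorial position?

C1 and C3 have the same parity, so for the trans isomer the two substituents are one axial and one equatorial in each chair.
Chair I (iodo axial, amino equatorial): E = 0.47 kcal/mol.
Chair II (iodo equatorial, amino axial): E = 1.69 kcal/mol.
Chair I is the more stable (lower-energy) conformer, and in that chair the iodo group is axial.

axial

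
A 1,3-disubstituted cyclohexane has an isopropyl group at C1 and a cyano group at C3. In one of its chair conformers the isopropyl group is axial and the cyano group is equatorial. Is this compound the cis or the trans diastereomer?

C1 and C3 have the same parity, so their axial bonds point in the same direction.
With same-parity carbons, two substituents on the same face are both axial or both equatorial; opposite faces give one of each.
Here the groups are axial/equatorial → opposite face → trans.

trans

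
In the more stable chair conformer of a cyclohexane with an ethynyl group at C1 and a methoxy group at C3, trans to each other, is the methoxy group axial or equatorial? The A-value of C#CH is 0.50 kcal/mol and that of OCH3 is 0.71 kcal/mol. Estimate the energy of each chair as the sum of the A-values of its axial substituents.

C1 and C3 have the same parity, so for the trans isomer the two substituents are one axial and one equatorial in each chair.
Chair I (ethynyl axial, methoxy equatorial): E = 0.50 kcal/mol.
Chair II (ethynyl equatorial, methoxy axial): E = 0.71 kcal/mol.
Chair I is the more stable (lower-energy) conformer, and in that chair the methoxy group is equatorial.

equatorial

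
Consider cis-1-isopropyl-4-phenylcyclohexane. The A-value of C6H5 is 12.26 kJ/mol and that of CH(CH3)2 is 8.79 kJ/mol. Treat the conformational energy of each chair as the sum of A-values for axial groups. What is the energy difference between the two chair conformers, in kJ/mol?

C1 and C4 have opposite parity, so for the cis isomer the two substituents are one axial and one equatorial in each chair.
Chair I (phenyl axial, isopropyl equatorial): E = 12.26 kJ/mol.
Chair II (phenyl equatorial, isopropyl axial): E = 8.79 kJ/mol.
ΔE = 12.26 − 8.79 = 3.47 kJ/mol; chair II is more stable.

3.47 kJ/mol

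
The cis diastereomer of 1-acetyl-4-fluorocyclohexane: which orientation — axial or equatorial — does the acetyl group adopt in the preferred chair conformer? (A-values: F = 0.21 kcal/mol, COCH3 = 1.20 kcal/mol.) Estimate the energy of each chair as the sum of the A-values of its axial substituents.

C1 and C4 have opposite parity, so for the cis isomer the two substituents are one axial and one equatorial in each chair.
Chair I (fluoro axial, acetyl equatorial): E = 0.21 kcal/mol.
Chair II (fluoro equatorial, acetyl axial): E = 1.20 kcal/mol.
Chair I is the more stable (lower-energy) conformer, and in that chair the acetyl group is equatorial.

equatorial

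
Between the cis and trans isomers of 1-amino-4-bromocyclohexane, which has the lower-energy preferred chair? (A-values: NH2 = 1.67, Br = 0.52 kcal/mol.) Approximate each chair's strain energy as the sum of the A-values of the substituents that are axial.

trans

At 1,4 positions (parity opposite): cis → (a,e or e,a); trans → (e,e or a,a).
Best chair for cis: E = 0.52 kcal/mol; best chair for trans: E = 0.00 kcal/mol.
The trans isomer is lower by 0.52 kcal/mol.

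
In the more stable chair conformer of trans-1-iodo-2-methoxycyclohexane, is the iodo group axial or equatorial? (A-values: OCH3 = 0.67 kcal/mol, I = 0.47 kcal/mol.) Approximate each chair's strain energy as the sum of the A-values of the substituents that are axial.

equatorial

C1 and C2 have opposite parity, so for the trans isomer the two substituents are e,e in one chair and a,a in the other.
Chair I (methoxy axial, iodo axial): E = 1.14 kcal/mol.
Chair II (methoxy equatorial, iodo equatorial): E = 0.00 kcal/mol.
Chair II is the more stable (lower-energy) conformer, and in that chair the iodo group is equatorial.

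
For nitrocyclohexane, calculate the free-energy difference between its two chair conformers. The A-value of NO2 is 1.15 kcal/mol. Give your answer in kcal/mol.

1.15 kcal/mol

A monosubstituted cyclohexane has one chair with the nitro group axial (E = A = 1.15 kcal/mol) and one with it equatorial (E = 0).
ΔE = 1.15 − 0 = 1.15 kcal/mol.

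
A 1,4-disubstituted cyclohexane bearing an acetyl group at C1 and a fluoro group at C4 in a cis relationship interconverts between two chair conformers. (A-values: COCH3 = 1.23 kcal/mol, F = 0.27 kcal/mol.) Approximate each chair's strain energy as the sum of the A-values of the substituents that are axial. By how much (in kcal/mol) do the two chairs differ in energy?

0.96 kcal/mol

C1 and C4 have opposite parity, so for the cis isomer the two substituents are one axial and one equatorial in each chair.
Chair I (acetyl axial, fluoro equatorial): E = 1.23 kcal/mol.
Chair II (acetyl equatorial, fluoro axial): E = 0.27 kcal/mol.
ΔE = 1.23 − 0.27 = 0.96 kcal/mol; chair II is more stable.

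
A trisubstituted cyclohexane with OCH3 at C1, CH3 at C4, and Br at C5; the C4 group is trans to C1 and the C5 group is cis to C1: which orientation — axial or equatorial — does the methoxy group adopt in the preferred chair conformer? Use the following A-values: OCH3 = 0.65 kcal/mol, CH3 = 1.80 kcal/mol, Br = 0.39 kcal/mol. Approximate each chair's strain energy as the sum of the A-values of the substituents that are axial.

equatorial

Chair I (methoxy axial, methyl axial, bromo axial): E = 2.84 kcal/mol.
Chair II (methoxy equatorial, methyl equatorial, bromo equatorial): E = 0.00 kcal/mol.
Chair II is the more stable (lower-energy) conformer, and in that chair the methoxy group is equatorial.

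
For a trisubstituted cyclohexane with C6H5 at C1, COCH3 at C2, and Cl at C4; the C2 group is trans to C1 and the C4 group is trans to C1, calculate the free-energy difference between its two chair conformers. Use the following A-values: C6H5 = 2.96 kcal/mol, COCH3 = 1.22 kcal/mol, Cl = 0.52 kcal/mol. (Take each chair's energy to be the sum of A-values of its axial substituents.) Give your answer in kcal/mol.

Chair I (phenyl axial, acetyl axial, chloro axial): E = 4.70 kcal/mol.
Chair II (phenyl equatorial, acetyl equatorial, chloro equatorial): E = 0.00 kcal/mol.
ΔE = 4.70 − 0.00 = 4.70 kcal/mol; chair II is more stable.

4.70 kcal/mol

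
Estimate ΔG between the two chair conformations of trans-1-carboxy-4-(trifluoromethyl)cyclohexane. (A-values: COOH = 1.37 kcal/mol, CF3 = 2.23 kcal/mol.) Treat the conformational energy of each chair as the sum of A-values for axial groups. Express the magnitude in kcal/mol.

3.60 kcal/mol

C1 and C4 have opposite parity, so for the trans isomer the two substituents are e,e in one chair and a,a in the other.
Chair I (carboxyl axial, trifluoromethyl axial): E = 3.60 kcal/mol.
Chair II (carboxyl equatorial, trifluoromethyl equatorial): E = 0.00 kcal/mol.
ΔE = 3.60 − 0.00 = 3.60 kcal/mol; chair II is more stable.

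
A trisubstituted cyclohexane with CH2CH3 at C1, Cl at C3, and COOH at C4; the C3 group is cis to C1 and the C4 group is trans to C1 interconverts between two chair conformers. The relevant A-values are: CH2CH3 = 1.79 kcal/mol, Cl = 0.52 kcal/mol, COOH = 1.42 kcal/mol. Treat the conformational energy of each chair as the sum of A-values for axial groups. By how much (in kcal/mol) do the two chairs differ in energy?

3.73 kcal/mol

Chair I (ethyl axial, chloro axial, carboxyl axial): E = 3.73 kcal/mol.
Chair II (ethyl equatorial, chloro equatorial, carboxyl equatorial): E = 0.00 kcal/mol.
ΔE = 3.73 − 0.00 = 3.73 kcal/mol; chair II is more stable.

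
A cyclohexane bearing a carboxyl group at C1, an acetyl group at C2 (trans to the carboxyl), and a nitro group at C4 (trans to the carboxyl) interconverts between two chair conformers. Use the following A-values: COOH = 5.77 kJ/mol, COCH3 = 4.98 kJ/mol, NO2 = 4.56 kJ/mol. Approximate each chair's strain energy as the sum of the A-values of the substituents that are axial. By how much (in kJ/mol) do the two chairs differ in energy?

15.31 kJ/mol

Chair I (carboxyl axial, acetyl axial, nitro axial): E = 15.31 kJ/mol.
Chair II (carboxyl equatorial, acetyl equatorial, nitro equatorial): E = 0.00 kJ/mol.
ΔE = 15.31 − 0.00 = 15.31 kJ/mol; chair II is more stable.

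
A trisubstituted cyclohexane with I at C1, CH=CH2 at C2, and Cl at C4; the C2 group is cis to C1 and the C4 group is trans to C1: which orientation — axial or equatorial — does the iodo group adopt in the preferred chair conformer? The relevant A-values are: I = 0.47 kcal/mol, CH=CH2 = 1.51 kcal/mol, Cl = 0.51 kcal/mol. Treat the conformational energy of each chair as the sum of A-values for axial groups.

axial

Chair I (iodo axial, vinyl equatorial, chloro axial): E = 0.98 kcal/mol.
Chair II (iodo equatorial, vinyl axial, chloro equatorial): E = 1.51 kcal/mol.
Chair I is the more stable (lower-energy) conformer, and in that chair the iodo group is axial.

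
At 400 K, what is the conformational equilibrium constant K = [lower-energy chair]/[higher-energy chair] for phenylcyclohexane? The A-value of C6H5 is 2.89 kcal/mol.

One chair has the phenyl group axial (E = 2.89 kcal/mol) and the other has it equatorial (E = 0).
ΔG = 2.89 kcal/mol between the two chairs.
K = exp(ΔG/RT) with R = 1.987×10⁻³ kcal mol⁻¹ K⁻¹ and T = 400 K gives K ≈ 37.9.

K ≈ 37.9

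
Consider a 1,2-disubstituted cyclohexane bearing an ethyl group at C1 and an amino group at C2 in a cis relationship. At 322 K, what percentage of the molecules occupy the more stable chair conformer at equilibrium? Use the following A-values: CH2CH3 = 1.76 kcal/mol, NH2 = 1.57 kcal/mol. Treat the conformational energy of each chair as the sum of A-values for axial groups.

57.4%

C1 and C2 have opposite parity, so for the cis isomer the two substituents are one axial and one equatorial in each chair.
Chair I (ethyl axial, amino equatorial): E = 1.76 kcal/mol; chair II (ethyl equatorial, amino axial): E = 1.57 kcal/mol.
ΔG = 0.19 kcal/mol between the two chairs.
K = exp(ΔG/RT) with R = 1.987×10⁻³ kcal mol⁻¹ K⁻¹ and T = 322 K gives K ≈ 1.35.
Fraction in the lower-energy chair = K/(K+1) = 57.4%.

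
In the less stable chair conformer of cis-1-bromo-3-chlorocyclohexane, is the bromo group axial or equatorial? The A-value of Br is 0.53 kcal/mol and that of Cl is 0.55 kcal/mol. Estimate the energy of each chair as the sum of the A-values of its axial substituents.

axial

C1 and C3 have the same parity, so for the cis isomer the two substituents are e,e in one chair and a,a in the other.
Chair I (bromo axial, chloro axial): E = 1.08 kcal/mol.
Chair II (bromo equatorial, chloro equatorial): E = 0.00 kcal/mol.
Chair I is the less stable (higher-energy) conformer, and in that chair the bromo group is axial.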